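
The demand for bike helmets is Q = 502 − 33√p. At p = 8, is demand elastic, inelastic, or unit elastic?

At p = 8, Q = 408.6619.
dQ/dp = −33/(2√p) = −33/(2·2.8284).
Point elasticity E = (dQ/dp)·(p/Q) = -5.8336 × 8/408.6619 ≈ -0.114.
|E| ≈ 0.114 < 1, so demand is inelastic.

inelastic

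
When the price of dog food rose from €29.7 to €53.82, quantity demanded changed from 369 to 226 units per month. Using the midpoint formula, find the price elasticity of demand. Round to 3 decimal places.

-0.832

%Δq = (226 − 369)/[(369 + 226)/2] = -143/297.5 ≈ -0.4807.
%Δp = (53.82 − 29.7)/[(29.7 + 53.82)/2] = 24.12/41.76 ≈ 0.5776.
Arc elasticity E = %Δq/%Δp ≈ -0.4807/0.5776 ≈ -0.832.
|E| < 1: demand is inelastic over this range.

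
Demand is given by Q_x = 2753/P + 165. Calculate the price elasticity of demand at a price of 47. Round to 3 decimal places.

At P = 47, Q_x = 223.5745.
dQ_x/dP = −2753/P² = −1.2463.
Point elasticity E = (dQ_x/dP)·(P/Q_x) = -1.2463 × 47/223.5745 ≈ -0.262.
|E| < 1, so demand is inelastic at this price.

-0.262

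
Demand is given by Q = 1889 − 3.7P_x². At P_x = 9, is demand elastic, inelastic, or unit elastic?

inelastic

At P_x = 9, Q = 1589.3.
dQ/dP_x = −2·3.7·P_x = −66.6.
Point elasticity E = (dQ/dP_x)·(P_x/Q) = -66.6 × 9/1589.3 ≈ -0.377.
|E| ≈ 0.377 < 1, so demand is inelastic.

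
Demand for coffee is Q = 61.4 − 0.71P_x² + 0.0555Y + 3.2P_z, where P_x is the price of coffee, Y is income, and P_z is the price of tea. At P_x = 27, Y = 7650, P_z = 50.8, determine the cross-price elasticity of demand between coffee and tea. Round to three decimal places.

1.241

At the given point, Q = 61.4 − 0.71(27)² + 0.0555(7650) + 3.2(50.8) = 61.4 − 517.59 + 424.575 + 162.56 = 130.945.
∂Q/∂P_z = +3.2, so E_xy = 3.2·(50.8/130.945) ≈ 1.241.
E_xy > 0: the goods are substitutes.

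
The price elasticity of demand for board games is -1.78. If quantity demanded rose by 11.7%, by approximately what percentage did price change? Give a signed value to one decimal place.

-6.6

%ΔQ ≈ E × %ΔP ⇒ %ΔP = %ΔQ / E = (11.7%)/(-1.78) ≈ -6.6%.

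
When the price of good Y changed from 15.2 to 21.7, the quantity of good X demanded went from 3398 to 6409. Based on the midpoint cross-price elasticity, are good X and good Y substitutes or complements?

%ΔQ_x = (6409 − 3398)/[(3398+6409)/2] = 3011/4903.5 ≈ 0.6141.
%ΔP_y = (21.7 − 15.2)/[(15.2+21.7)/2] ≈ 0.3523.
E_xy = 0.6141/0.3523 ≈ 1.743.
E_xy > 0, so the goods are substitutes.

substitutes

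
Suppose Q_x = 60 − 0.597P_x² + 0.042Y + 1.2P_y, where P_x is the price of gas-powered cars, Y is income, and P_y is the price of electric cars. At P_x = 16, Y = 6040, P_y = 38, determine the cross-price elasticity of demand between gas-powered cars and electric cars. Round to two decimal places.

0.22

At the given point, Q_x = 60 − 0.597(16)² + 0.042(6040) + 1.2(38) = 60 − 152.832 + 253.68 + 45.6 = 206.448.
∂Q_x/∂P_y = +1.2, so E_xy = 1.2·(38/206.448) ≈ 0.22.
E_xy > 0: the goods are substitutes.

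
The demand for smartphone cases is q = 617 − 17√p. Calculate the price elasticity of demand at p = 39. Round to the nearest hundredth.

At p = 39, q = 510.835.
dq/dp = −17/(2√p) = −17/(2·6.245).
Point elasticity E = (dq/dp)·(p/q) = -1.3611 × 39/510.835 ≈ -0.10.
|E| < 1, so demand is inelastic at this price.

-0.10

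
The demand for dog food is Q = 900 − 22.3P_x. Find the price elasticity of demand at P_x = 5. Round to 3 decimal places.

At P_x = 5, Q = 788.5.
dQ/dP_x = −22.3.
Point elasticity E = (dQ/dP_x)·(P_x/Q) = -22.3 × 5/788.5 ≈ -0.141.
|E| < 1, so demand is inelastic at this price.

-0.141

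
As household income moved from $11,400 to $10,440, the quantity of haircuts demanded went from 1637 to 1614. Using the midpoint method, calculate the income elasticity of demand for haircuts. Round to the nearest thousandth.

%ΔQ = (1614 − 1637)/[(1637+1614)/2] = -23/1625.5 ≈ -0.0141.
%ΔI = (10,440 − 11,400)/[(11,400+10,440)/2] = -960/10920 ≈ -0.0879.
E_I = %ΔQ/%ΔI ≈ 0.161.
E_I ∈ (0,1): normal good (necessity).

0.161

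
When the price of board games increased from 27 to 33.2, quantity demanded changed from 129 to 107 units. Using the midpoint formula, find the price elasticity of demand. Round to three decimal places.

%ΔQ = (107 − 129)/[(129 + 107)/2] = -22/118 ≈ -0.1864.
%Δp = (33.2 − 27)/[(27 + 33.2)/2] = 6.2/30.1 ≈ 0.2060.
Arc elasticity E = %ΔQ/%Δp ≈ -0.1864/0.2060 ≈ -0.905.
|E| < 1: demand is inelastic over this range.

-0.905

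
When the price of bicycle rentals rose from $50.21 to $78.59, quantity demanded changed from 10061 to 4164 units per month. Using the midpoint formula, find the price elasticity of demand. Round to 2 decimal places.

-1.88

%Δq = (4164 − 10061)/[(10061 + 4164)/2] = -5897/7112.5 ≈ -0.8291.
%ΔP = (78.59 − 50.21)/[(50.21 + 78.59)/2] = 28.38/64.4 ≈ 0.4407.
Arc elasticity E = %Δq/%ΔP ≈ -0.8291/0.4407 ≈ -1.88.
|E| > 1: demand is elastic over this range.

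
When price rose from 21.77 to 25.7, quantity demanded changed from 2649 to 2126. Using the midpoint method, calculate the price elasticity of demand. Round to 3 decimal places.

%ΔQ = (2126 − 2649)/[(2649 + 2126)/2] = -523/2387.5 ≈ -0.2191.
%Δp = (25.7 − 21.77)/[(21.77 + 25.7)/2] = 3.93/23.735 ≈ 0.1656.
Arc elasticity E = %ΔQ/%Δp ≈ -0.2191/0.1656 ≈ -1.323.
|E| > 1: demand is elastic over this range.

-1.323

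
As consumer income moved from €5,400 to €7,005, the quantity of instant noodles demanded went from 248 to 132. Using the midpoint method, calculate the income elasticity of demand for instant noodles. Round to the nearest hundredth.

-2.36

%ΔQ = (132 − 248)/[(248+132)/2] = -116/190 ≈ -0.6105.
%ΔM = (7,005 − 5,400)/[(5,400+7,005)/2] = 1605/6202.5 ≈ 0.2588.
E_I = %ΔQ/%ΔM ≈ -2.36.
E_I < 0: inferior good.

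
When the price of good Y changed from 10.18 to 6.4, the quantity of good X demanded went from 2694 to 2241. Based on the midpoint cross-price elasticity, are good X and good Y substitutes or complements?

%ΔQ_x = (2241 − 2694)/[(2694+2241)/2] = -453/2467.5 ≈ -0.1836.
%ΔP_y = (6.4 − 10.18)/[(10.18+6.4)/2] ≈ -0.4560.
E_xy = -0.1836/-0.4560 ≈ 0.403.
E_xy > 0, so the goods are substitutes.

substitutes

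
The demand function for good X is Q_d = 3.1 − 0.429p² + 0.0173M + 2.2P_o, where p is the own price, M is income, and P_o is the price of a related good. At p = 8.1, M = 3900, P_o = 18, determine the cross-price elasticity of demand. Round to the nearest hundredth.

At the given point, Q_d = 3.1 − 0.429(8.1)² + 0.0173(3900) + 2.2(18) = 3.1 − 28.1467 + 67.47 + 39.6 = 82.0233.
∂Q_d/∂P_o = +2.2, so E_xy = 2.2·(18/82.0233) ≈ 0.48.
E_xy > 0: the goods are substitutes.

0.48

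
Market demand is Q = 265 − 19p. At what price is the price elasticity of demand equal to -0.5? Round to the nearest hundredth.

4.65

Set −bp/(a − bp) = −0.5 ⇒ bp = 0.5(a − bp) ⇒ bp(1+0.5) = 0.5·a.
p = 0.5·265/(19·1.5) ≈ 4.65.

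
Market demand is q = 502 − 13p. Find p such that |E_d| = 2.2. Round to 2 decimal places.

Set −bp/(a − bp) = −2.2 ⇒ bp = 2.2(a − bp) ⇒ bp(1+2.2) = 2.2·a.
p = 2.2·502/(13·3.2) ≈ 26.55.

26.55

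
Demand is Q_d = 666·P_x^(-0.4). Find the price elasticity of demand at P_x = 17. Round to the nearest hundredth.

-0.40

For a Cobb–Douglas (constant-elasticity) form Q_d = A·P_x^α·…, the elasticity with respect to P_x equals the exponent α at every point.
Here the exponent on P_x is -0.4, so the price elasticity of demand is -0.40.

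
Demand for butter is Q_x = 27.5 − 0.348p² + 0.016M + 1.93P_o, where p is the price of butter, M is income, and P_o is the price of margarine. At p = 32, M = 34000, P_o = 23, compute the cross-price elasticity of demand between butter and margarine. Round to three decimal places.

0.171

Substituting, Q_x = 27.5 − 0.348(32)² + 0.016(34000) + 1.93(23) = 27.5 − 356.352 + 544 + 44.39 = 259.538.
∂Q_x/∂P_o = +1.93, so E_xy = 1.93·(23/259.538) ≈ 0.171.
E_xy > 0: the goods are substitutes.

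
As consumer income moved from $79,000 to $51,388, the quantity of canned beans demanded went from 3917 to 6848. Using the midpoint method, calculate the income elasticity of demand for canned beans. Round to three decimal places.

-1.286

%ΔQ = (6848 − 3917)/[(3917+6848)/2] = 2931/5382.5 ≈ 0.5445.
%ΔM = (51,388 − 79,000)/[(79,000+51,388)/2] = -27612/65194 ≈ -0.4235.
E_I = %ΔQ/%ΔM ≈ -1.286.
E_I < 0: inferior good.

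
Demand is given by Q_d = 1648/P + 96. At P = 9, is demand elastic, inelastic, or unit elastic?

inelastic

At P = 9, Q_d = 279.1111.
dQ_d/dP = −1648/P² = −20.3457.
Point elasticity E = (dQ_d/dP)·(P/Q_d) = -20.3457 × 9/279.1111 ≈ -0.656.
|E| ≈ 0.656 < 1, so demand is inelastic.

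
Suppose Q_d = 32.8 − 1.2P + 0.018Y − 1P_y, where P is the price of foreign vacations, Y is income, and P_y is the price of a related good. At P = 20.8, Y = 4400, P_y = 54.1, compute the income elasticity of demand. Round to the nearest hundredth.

2.40

Substituting, Q_d = 32.8 − 1.2(20.8) + 0.018(4400) − 1(54.1) = 32.8 − 24.96 + 79.2 − 54.1 = 32.94.
∂Q_d/∂Y = +0.018, so E_I = 0.018·(4400/32.94) ≈ 2.40.
E_I > 1: normal good (luxury).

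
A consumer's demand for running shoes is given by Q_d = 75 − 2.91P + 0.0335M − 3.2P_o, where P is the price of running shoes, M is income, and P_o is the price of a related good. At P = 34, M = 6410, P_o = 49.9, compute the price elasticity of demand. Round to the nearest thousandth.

Evaluating quantity at (P, M, P_o) gives Q_d = 75 − 2.91(34) + 0.0335(6410) − 3.2(49.9) = 75 − 98.94 + 214.735 − 159.68 = 31.115.
∂Q_d/∂P = −2.91, so E_p = (−2.91)·(34/31.115) ≈ -3.180.
|E_p| > 1: demand is elastic.

-3.180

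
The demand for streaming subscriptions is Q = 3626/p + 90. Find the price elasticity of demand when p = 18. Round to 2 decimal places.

-0.69

At p = 18, Q = 291.4444.
dQ/dp = −3626/p² = −11.1914.
Point elasticity E = (dQ/dp)·(p/Q) = -11.1914 × 18/291.4444 ≈ -0.69.
|E| < 1, so demand is inelastic at this price.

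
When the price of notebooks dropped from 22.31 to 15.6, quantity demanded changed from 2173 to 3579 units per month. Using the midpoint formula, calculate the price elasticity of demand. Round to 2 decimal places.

-1.38

%Δq = (3579 − 2173)/[(2173 + 3579)/2] = 1406/2876 ≈ 0.4889.
%ΔP = (15.6 − 22.31)/[(22.31 + 15.6)/2] = -6.71/18.955 ≈ -0.3540.
Arc elasticity E = %Δq/%ΔP ≈ 0.4889/-0.3540 ≈ -1.38.
|E| > 1: demand is elastic over this range.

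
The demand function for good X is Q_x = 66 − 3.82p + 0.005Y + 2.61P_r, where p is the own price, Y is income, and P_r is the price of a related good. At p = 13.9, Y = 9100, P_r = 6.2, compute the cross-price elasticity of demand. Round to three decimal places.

0.217

Q_x = 66 − 3.82(13.9) + 0.005(9100) + 2.61(6.2) = 66 − 53.098 + 45.5 + 16.182 = 74.584.
∂Q_x/∂P_r = +2.61, so E_xy = 2.61·(6.2/74.584) ≈ 0.217.
E_xy > 0: the goods are substitutes.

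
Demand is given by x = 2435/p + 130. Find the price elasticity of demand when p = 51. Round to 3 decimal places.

At p = 51, x = 177.7451.
dx/dp = −2435/p² = −0.9362.
Point elasticity E = (dx/dp)·(p/x) = -0.9362 × 51/177.7451 ≈ -0.269.
|E| < 1, so demand is inelastic at this price.

-0.269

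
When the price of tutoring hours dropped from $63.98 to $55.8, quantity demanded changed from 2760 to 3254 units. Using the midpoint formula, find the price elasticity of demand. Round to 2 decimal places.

%Δq = (3254 − 2760)/[(2760 + 3254)/2] = 494/3007 ≈ 0.1643.
%Δp = (55.8 − 63.98)/[(63.98 + 55.8)/2] = -8.18/59.89 ≈ -0.1366.
Arc elasticity E = %Δq/%Δp ≈ 0.1643/-0.1366 ≈ -1.20.
|E| > 1: demand is elastic over this range.

-1.20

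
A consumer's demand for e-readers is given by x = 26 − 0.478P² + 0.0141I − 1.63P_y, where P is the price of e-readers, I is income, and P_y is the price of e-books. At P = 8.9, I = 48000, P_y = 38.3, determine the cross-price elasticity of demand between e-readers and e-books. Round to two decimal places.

Substituting, x = 26 − 0.478(8.9)² + 0.0141(48000) − 1.63(38.3) = 26 − 37.8624 + 676.8 − 62.429 = 602.5086.
∂x/∂P_y = −1.63, so E_xy = -1.63·(38.3/602.5086) ≈ -0.10.
E_xy < 0: the goods are complements.

-0.10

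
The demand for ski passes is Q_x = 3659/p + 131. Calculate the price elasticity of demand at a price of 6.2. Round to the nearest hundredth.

At p = 6.2, Q_x = 721.1613.
dQ_x/dp = −3659/p² = −95.1873.
Point elasticity E = (dQ_x/dp)·(p/Q_x) = -95.1873 × 6.2/721.1613 ≈ -0.82.
|E| < 1, so demand is inelastic at this price.

-0.82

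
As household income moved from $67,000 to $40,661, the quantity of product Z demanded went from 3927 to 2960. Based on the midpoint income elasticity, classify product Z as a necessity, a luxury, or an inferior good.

%ΔQ = (2960 − 3927)/[(3927+2960)/2] = -967/3443.5 ≈ -0.2808.
%ΔM = (40,661 − 67,000)/[(67,000+40,661)/2] = -26339/53830.5 ≈ -0.4893.
E_I = %ΔQ/%ΔM ≈ 0.574.
E_I ∈ (0,1): normal good (necessity).

necessity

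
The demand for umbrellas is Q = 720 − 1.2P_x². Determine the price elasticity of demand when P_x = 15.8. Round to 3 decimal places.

At P_x = 15.8, Q = 420.432.
dQ/dP_x = −2·1.2·P_x = −37.92.
Point elasticity E = (dQ/dP_x)·(P_x/Q) = -37.92 × 15.8/420.432 ≈ -1.425.
|E| > 1, so demand is elastic at this price.

-1.425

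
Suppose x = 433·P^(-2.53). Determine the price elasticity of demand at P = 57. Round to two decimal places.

For a Cobb–Douglas (constant-elasticity) form x = A·P^α·…, the elasticity with respect to P equals the exponent α at every point.
Here the exponent on P is -2.53, so the price elasticity of demand is -2.53.

-2.53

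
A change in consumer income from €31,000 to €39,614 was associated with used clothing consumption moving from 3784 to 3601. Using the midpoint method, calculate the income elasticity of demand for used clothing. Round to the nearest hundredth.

-0.20

%ΔQ = (3601 − 3784)/[(3784+3601)/2] = -183/3692.5 ≈ -0.0496.
%ΔY = (39,614 − 31,000)/[(31,000+39,614)/2] = 8614/35307 ≈ 0.2440.
E_I = %ΔQ/%ΔY ≈ -0.20.
E_I < 0: inferior good.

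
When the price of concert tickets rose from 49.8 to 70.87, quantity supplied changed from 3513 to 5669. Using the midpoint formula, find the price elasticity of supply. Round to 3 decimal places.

1.345

%ΔQ = (5669 − 3513)/[(3513 + 5669)/2] = 2156/4591 ≈ 0.4696.
%ΔP = (70.87 − 49.8)/[(49.8 + 70.87)/2] = 21.07/60.335 ≈ 0.3492.
Arc elasticity E = %ΔQ/%ΔP ≈ 0.4696/0.3492 ≈ 1.345.
|E| > 1: supply is elastic over this range.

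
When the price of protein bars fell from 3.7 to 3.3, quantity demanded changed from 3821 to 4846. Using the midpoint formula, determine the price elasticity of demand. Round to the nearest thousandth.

%Δq = (4846 − 3821)/[(3821 + 4846)/2] = 1025/4333.5 ≈ 0.2365.
%ΔP = (3.3 − 3.7)/[(3.7 + 3.3)/2] = -0.4/3.5 ≈ -0.1143.
Arc elasticity E = %Δq/%ΔP ≈ 0.2365/-0.1143 ≈ -2.070.
|E| > 1: demand is elastic over this range.

-2.070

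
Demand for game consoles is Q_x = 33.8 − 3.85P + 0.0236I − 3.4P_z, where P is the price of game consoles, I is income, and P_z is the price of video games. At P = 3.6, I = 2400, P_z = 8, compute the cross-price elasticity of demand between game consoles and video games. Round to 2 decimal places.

Q_x = 33.8 − 3.85(3.6) + 0.0236(2400) − 3.4(8) = 33.8 − 13.86 + 56.64 − 27.2 = 49.38.
∂Q_x/∂P_z = −3.4, so E_xy = -3.4·(8/49.38) ≈ -0.55.
E_xy < 0: the goods are complements.

-0.55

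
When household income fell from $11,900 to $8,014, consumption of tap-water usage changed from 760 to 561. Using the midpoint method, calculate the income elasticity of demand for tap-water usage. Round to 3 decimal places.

0.772

%ΔQ = (561 − 760)/[(760+561)/2] = -199/660.5 ≈ -0.3013.
%ΔM = (8,014 − 11,900)/[(11,900+8,014)/2] = -3886/9957 ≈ -0.3903.
E_I = %ΔQ/%ΔM ≈ 0.772.
E_I ∈ (0,1): normal good (necessity).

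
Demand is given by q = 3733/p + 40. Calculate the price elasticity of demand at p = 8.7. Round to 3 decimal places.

At p = 8.7, q = 469.0805.
dq/dp = −3733/p² = −49.3196.
Point elasticity E = (dq/dp)·(p/q) = -49.3196 × 8.7/469.0805 ≈ -0.915.
|E| < 1, so demand is inelastic at this price.

-0.915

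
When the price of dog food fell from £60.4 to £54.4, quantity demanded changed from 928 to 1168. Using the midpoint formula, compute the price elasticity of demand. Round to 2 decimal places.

%ΔQ = (1168 − 928)/[(928 + 1168)/2] = 240/1048 ≈ 0.2290.
%Δp = (54.4 − 60.4)/[(60.4 + 54.4)/2] = -6/57.4 ≈ -0.1045.
Arc elasticity E = %ΔQ/%Δp ≈ 0.2290/-0.1045 ≈ -2.19.
|E| > 1: demand is elastic over this range.

-2.19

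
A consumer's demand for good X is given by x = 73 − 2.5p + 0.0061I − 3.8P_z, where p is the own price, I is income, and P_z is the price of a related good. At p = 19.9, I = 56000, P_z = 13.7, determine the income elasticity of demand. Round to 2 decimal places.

1.09

x = 73 − 2.5(19.9) + 0.0061(56000) − 3.8(13.7) = 73 − 49.75 + 341.6 − 52.06 = 312.79.
∂x/∂I = +0.0061, so E_I = 0.0061·(56000/312.79) ≈ 1.09.
E_I > 1: normal good (luxury).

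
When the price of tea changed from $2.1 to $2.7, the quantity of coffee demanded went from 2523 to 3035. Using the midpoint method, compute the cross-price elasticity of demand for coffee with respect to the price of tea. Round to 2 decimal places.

%ΔQ_x = (3035 − 2523)/[(2523+3035)/2] = 512/2779 ≈ 0.1842.
%ΔP_y = (2.7 − 2.1)/[(2.1+2.7)/2] ≈ 0.2500.
E_xy = 0.1842/0.2500 ≈ 0.74.
E_xy > 0, so coffee and tea are substitutes.

0.74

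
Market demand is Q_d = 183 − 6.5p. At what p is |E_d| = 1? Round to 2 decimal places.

14.08

For linear demand Q_d = a − bp, E = −bp/(a − bp). |E| = 1 ⇒ bp = a − bp ⇒ p = a/(2b).
p = 183/(2·6.5) ≈ 14.08.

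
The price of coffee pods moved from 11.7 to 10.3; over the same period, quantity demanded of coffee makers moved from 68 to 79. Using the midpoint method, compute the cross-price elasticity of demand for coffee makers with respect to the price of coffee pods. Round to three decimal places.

-1.176

%ΔQ_x = (79 − 68)/[(68+79)/2] = 11/73.5 ≈ 0.1497.
%ΔP_y = (10.3 − 11.7)/[(11.7+10.3)/2] ≈ -0.1273.
E_xy = 0.1497/-0.1273 ≈ -1.176.
E_xy < 0, so coffee makers and coffee pods are complements.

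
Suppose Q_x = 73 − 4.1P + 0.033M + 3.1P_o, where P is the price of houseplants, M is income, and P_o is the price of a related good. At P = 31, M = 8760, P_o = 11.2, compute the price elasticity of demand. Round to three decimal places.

First evaluate Q_x: 73 − 4.1(31) + 0.033(8760) + 3.1(11.2) = 73 − 127.1 + 289.08 + 34.72 = 269.7.
∂Q_x/∂P = −4.1, so E_p = (−4.1)·(31/269.7) ≈ -0.471.
|E_p| < 1: demand is inelastic.

-0.471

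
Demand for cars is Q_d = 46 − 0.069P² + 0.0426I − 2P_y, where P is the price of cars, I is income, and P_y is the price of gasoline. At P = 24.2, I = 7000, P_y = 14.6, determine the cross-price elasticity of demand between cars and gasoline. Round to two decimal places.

-0.11

At the given point, Q_d = 46 − 0.069(24.2)² + 0.0426(7000) − 2(14.6) = 46 − 40.4092 + 298.2 − 29.2 = 274.5908.
∂Q_d/∂P_y = −2, so E_xy = -2·(14.6/274.5908) ≈ -0.11.
E_xy < 0: the goods are complements.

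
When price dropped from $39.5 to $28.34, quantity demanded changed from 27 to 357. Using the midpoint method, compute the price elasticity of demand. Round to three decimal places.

-5.224

%Δq = (357 − 27)/[(27 + 357)/2] = 330/192 ≈ 1.7188.
%Δp = (28.34 − 39.5)/[(39.5 + 28.34)/2] = -11.16/33.92 ≈ -0.3290.
Arc elasticity E = %Δq/%Δp ≈ 1.7188/-0.3290 ≈ -5.224.
|E| > 1: demand is elastic over this range.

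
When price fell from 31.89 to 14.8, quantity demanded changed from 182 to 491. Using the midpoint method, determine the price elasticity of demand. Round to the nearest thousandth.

-1.254

%Δq = (491 − 182)/[(182 + 491)/2] = 309/336.5 ≈ 0.9183.
%Δp = (14.8 − 31.89)/[(31.89 + 14.8)/2] = -17.09/23.345 ≈ -0.7321.
Arc elasticity E = %Δq/%Δp ≈ 0.9183/-0.7321 ≈ -1.254.
|E| > 1: demand is elastic over this range.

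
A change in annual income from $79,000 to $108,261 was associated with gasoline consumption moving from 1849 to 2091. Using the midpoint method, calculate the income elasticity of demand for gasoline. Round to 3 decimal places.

0.393

%ΔQ = (2091 − 1849)/[(1849+2091)/2] = 242/1970 ≈ 0.1228.
%ΔI = (108,261 − 79,000)/[(79,000+108,261)/2] = 29261/93630.5 ≈ 0.3125.
E_I = %ΔQ/%ΔI ≈ 0.393.
E_I ∈ (0,1): normal good (necessity).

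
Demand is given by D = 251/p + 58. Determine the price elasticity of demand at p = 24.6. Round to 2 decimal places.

-0.15

At p = 24.6, D = 68.2033.
dD/dp = −251/p² = −0.4148.
Point elasticity E = (dD/dp)·(p/D) = -0.4148 × 24.6/68.2033 ≈ -0.15.
|E| < 1, so demand is inelastic at this price.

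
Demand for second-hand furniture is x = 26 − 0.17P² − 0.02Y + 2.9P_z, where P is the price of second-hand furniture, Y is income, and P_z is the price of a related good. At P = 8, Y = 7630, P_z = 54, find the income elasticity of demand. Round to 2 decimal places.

-7.98

At the given point, x = 26 − 0.17(8)² − 0.02(7630) + 2.9(54) = 26 − 10.88 − 152.6 + 156.6 = 19.12.
∂x/∂Y = −0.02, so E_I = -0.02·(7630/19.12) ≈ -7.98.
E_I < 0: inferior good.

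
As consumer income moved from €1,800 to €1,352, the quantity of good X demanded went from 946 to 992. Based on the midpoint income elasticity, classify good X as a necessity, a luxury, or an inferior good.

inferior

%ΔQ = (992 − 946)/[(946+992)/2] = 46/969 ≈ 0.0475.
%ΔY = (1,352 − 1,800)/[(1,800+1,352)/2] = -448/1576 ≈ -0.2843.
E_I = %ΔQ/%ΔY ≈ -0.167.
E_I < 0: inferior good.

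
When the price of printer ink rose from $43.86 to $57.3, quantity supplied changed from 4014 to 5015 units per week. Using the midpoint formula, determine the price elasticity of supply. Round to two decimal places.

%ΔQ = (5015 − 4014)/[(4014 + 5015)/2] = 1001/4514.5 ≈ 0.2217.
%Δp = (57.3 − 43.86)/[(43.86 + 57.3)/2] = 13.44/50.58 ≈ 0.2657.
Arc elasticity E = %ΔQ/%Δp ≈ 0.2217/0.2657 ≈ 0.83.
|E| < 1: supply is inelastic over this range.

0.83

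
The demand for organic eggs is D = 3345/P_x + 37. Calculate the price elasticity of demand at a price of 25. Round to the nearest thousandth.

At P_x = 25, D = 170.8.
dD/dP_x = −3345/P_x² = −5.352.
Point elasticity E = (dD/dP_x)·(P_x/D) = -5.352 × 25/170.8 ≈ -0.783.
|E| < 1, so demand is inelastic at this price.

-0.783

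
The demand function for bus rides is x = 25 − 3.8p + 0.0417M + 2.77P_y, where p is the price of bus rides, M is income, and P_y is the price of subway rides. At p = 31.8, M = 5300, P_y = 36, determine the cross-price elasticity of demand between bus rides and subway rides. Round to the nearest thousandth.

At the given point, x = 25 − 3.8(31.8) + 0.0417(5300) + 2.77(36) = 25 − 120.84 + 221.01 + 99.72 = 224.89.
∂x/∂P_y = +2.77, so E_xy = 2.77·(36/224.89) ≈ 0.443.
E_xy > 0: the goods are substitutes.

0.443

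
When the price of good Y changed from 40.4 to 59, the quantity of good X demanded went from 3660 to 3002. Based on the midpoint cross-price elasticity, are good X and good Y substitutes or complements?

%ΔQ_x = (3002 − 3660)/[(3660+3002)/2] = -658/3331 ≈ -0.1975.
%ΔP_y = (59 − 40.4)/[(40.4+59)/2] ≈ 0.3742.
E_xy = -0.1975/0.3742 ≈ -0.528.
E_xy < 0, so the goods are complements.

complements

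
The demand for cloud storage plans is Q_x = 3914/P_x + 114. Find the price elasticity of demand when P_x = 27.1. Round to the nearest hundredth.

At P_x = 27.1, Q_x = 258.428.
dQ_x/dP_x = −3914/P_x² = −5.3294.
Point elasticity E = (dQ_x/dP_x)·(P_x/Q_x) = -5.3294 × 27.1/258.428 ≈ -0.56.
|E| < 1, so demand is inelastic at this price.

-0.56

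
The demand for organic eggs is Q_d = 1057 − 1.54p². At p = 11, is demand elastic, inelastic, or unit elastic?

inelastic

At p = 11, Q_d = 870.66.
dQ_d/dp = −2·1.54·p = −33.88.
Point elasticity E = (dQ_d/dp)·(p/Q_d) = -33.88 × 11/870.66 ≈ -0.428.
|E| ≈ 0.428 < 1, so demand is inelastic.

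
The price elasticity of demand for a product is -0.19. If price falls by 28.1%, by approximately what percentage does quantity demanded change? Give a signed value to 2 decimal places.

5.34

%ΔQ ≈ E × %ΔP = (-0.19) × (-28.1%) ≈ 5.34%.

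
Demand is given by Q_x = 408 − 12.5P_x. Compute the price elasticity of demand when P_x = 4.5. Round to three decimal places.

-0.160

At P_x = 4.5, Q_x = 351.75.
dQ_x/dP_x = −12.5.
Point elasticity E = (dQ_x/dP_x)·(P_x/Q_x) = -12.5 × 4.5/351.75 ≈ -0.160.
|E| < 1, so demand is inelastic at this price.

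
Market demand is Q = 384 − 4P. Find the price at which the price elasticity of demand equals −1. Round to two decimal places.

For linear demand Q = a − bP, E = −bP/(a − bP). |E| = 1 ⇒ bP = a − bP ⇒ P = a/(2b).
P = 384/(2·4) = 48.00.

48.00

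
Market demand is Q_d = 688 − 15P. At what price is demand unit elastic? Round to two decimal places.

22.93

For linear demand Q_d = a − bP, E = −bP/(a − bP). |E| = 1 ⇒ bP = a − bP ⇒ P = a/(2b).
P = 688/(2·15) ≈ 22.93.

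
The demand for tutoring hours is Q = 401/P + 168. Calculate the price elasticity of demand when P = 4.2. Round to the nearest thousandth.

At P = 4.2, Q = 263.4762.
dQ/dP = −401/P² = −22.7324.
Point elasticity E = (dQ/dP)·(P/Q) = -22.7324 × 4.2/263.4762 ≈ -0.362.
|E| < 1, so demand is inelastic at this price.

-0.362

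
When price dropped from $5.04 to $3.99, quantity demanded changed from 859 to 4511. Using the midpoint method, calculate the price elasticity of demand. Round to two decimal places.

-5.85

%ΔQ = (4511 − 859)/[(859 + 4511)/2] = 3652/2685 ≈ 1.3601.
%Δp = (3.99 − 5.04)/[(5.04 + 3.99)/2] = -1.05/4.515 ≈ -0.2326.
Arc elasticity E = %ΔQ/%Δp ≈ 1.3601/-0.2326 ≈ -5.85.
|E| > 1: demand is elastic over this range.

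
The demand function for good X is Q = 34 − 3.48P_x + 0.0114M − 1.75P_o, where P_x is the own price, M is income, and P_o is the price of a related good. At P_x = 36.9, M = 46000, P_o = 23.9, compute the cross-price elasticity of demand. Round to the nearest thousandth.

-0.108

First evaluate Q: 34 − 3.48(36.9) + 0.0114(46000) − 1.75(23.9) = 34 − 128.412 + 524.4 − 41.825 = 388.163.
∂Q/∂P_o = −1.75, so E_xy = -1.75·(23.9/388.163) ≈ -0.108.
E_xy < 0: the goods are complements.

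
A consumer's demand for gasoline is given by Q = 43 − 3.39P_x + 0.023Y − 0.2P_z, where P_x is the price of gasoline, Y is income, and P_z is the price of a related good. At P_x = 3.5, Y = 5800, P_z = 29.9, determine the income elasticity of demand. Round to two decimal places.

0.84

Substituting, Q = 43 − 3.39(3.5) + 0.023(5800) − 0.2(29.9) = 43 − 11.865 + 133.4 − 5.98 = 158.555.
∂Q/∂Y = +0.023, so E_I = 0.023·(5800/158.555) ≈ 0.84.
E_I ∈ (0,1): normal good (necessity).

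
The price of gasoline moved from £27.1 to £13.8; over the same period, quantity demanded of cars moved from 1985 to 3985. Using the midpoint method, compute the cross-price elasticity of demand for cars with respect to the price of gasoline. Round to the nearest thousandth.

%ΔQ_x = (3985 − 1985)/[(1985+3985)/2] = 2000/2985 ≈ 0.6700.
%ΔP_y = (13.8 − 27.1)/[(27.1+13.8)/2] ≈ -0.6504.
E_xy = 0.6700/-0.6504 ≈ -1.030.
E_xy < 0, so cars and gasoline are complements.

-1.030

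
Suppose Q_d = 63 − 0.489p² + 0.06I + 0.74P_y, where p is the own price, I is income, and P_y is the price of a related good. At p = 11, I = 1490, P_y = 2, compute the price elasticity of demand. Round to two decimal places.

At the given point, Q_d = 63 − 0.489(11)² + 0.06(1490) + 0.74(2) = 63 − 59.169 + 89.4 + 1.48 = 94.711.
∂Q_d/∂p = −2·0.489·p = -10.758, so E_p = -10.758·(11/94.711) ≈ -1.25.
|E_p| > 1: demand is elastic.

-1.25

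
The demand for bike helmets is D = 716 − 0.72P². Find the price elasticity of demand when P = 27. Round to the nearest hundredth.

At P = 27, D = 191.12.
dD/dP = −2·0.72·P = −38.88.
Point elasticity E = (dD/dP)·(P/D) = -38.88 × 27/191.12 ≈ -5.49.
|E| > 1, so demand is elastic at this price.

-5.49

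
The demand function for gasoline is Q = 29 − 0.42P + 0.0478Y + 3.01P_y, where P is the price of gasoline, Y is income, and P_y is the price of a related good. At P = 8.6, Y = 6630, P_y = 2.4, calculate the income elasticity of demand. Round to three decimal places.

Substituting, Q = 29 − 0.42(8.6) + 0.0478(6630) + 3.01(2.4) = 29 − 3.612 + 316.914 + 7.224 = 349.526.
∂Q/∂Y = +0.0478, so E_I = 0.0478·(6630/349.526) ≈ 0.907.
E_I ∈ (0,1): normal good (necessity).

0.907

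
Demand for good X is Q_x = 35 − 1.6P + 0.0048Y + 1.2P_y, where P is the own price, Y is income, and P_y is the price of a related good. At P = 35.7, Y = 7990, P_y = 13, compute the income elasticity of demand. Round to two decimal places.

Evaluating quantity at (P, Y, P_y) gives Q_x = 35 − 1.6(35.7) + 0.0048(7990) + 1.2(13) = 35 − 57.12 + 38.352 + 15.6 = 31.832.
∂Q_x/∂Y = +0.0048, so E_I = 0.0048·(7990/31.832) ≈ 1.20.
E_I > 1: normal good (luxury).

1.20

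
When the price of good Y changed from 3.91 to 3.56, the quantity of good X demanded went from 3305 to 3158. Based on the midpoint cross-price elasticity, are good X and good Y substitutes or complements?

%ΔQ_x = (3158 − 3305)/[(3305+3158)/2] = -147/3231.5 ≈ -0.0455.
%ΔP_y = (3.56 − 3.91)/[(3.91+3.56)/2] ≈ -0.0937.
E_xy = -0.0455/-0.0937 ≈ 0.485.
E_xy > 0, so the goods are substitutes.

substitutes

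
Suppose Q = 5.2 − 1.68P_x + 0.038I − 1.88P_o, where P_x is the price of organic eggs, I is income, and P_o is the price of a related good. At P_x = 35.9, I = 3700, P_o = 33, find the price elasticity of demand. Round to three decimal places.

-2.572

Substituting, Q = 5.2 − 1.68(35.9) + 0.038(3700) − 1.88(33) = 5.2 − 60.312 + 140.6 − 62.04 = 23.448.
∂Q/∂P_x = −1.68, so E_p = (−1.68)·(35.9/23.448) ≈ -2.572.
|E_p| > 1: demand is elastic.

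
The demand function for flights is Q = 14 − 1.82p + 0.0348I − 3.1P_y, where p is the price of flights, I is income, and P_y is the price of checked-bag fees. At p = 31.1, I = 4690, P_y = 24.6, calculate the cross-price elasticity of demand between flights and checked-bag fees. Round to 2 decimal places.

Evaluating quantity at (p, I, P_y) gives Q = 14 − 1.82(31.1) + 0.0348(4690) − 3.1(24.6) = 14 − 56.602 + 163.212 − 76.26 = 44.35.
∂Q/∂P_y = −3.1, so E_xy = -3.1·(24.6/44.35) ≈ -1.72.
E_xy < 0: the goods are complements.

-1.72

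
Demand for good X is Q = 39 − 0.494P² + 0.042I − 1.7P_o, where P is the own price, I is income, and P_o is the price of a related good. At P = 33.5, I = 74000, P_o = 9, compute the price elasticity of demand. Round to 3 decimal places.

First evaluate Q: 39 − 0.494(33.5)² + 0.042(74000) − 1.7(9) = 39 − 554.3915 + 3108 − 15.3 = 2577.3085.
∂Q/∂P = −2·0.494·P = -33.098, so E_p = -33.098·(33.5/2577.3085) ≈ -0.430.
|E_p| < 1: demand is inelastic.

-0.430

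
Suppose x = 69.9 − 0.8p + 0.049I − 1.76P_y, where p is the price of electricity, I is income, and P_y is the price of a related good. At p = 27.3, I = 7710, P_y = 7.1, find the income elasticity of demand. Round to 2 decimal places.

x = 69.9 − 0.8(27.3) + 0.049(7710) − 1.76(7.1) = 69.9 − 21.84 + 377.79 − 12.496 = 413.354.
∂x/∂I = +0.049, so E_I = 0.049·(7710/413.354) ≈ 0.91.
E_I ∈ (0,1): normal good (necessity).

0.91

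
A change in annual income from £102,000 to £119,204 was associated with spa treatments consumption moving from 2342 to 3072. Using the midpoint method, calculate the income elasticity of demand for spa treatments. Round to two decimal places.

%ΔQ = (3072 − 2342)/[(2342+3072)/2] = 730/2707 ≈ 0.2697.
%ΔI = (119,204 − 102,000)/[(102,000+119,204)/2] = 17204/110602 ≈ 0.1555.
E_I = %ΔQ/%ΔI ≈ 1.73.
E_I > 1: normal good (luxury).

1.73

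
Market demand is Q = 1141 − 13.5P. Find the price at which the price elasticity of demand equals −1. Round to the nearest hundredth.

For linear demand Q = a − bP, E = −bP/(a − bP). |E| = 1 ⇒ bP = a − bP ⇒ P = a/(2b).
P = 1141/(2·13.5) ≈ 42.26.

42.26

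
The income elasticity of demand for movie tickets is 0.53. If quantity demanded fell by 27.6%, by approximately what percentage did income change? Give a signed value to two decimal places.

-52.08

%ΔQ ≈ E × %ΔI ⇒ %ΔI = %ΔQ / E = (-27.6%)/(0.53) ≈ -52.08%.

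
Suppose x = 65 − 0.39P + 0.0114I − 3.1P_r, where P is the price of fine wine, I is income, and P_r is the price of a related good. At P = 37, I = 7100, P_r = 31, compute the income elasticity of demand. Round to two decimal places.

2.29

Evaluating quantity at (P, I, P_r) gives x = 65 − 0.39(37) + 0.0114(7100) − 3.1(31) = 65 − 14.43 + 80.94 − 96.1 = 35.41.
∂x/∂I = +0.0114, so E_I = 0.0114·(7100/35.41) ≈ 2.29.
E_I > 1: normal good (luxury).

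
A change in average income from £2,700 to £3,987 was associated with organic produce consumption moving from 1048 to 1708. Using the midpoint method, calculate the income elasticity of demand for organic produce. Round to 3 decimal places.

%ΔQ = (1708 − 1048)/[(1048+1708)/2] = 660/1378 ≈ 0.4790.
%ΔY = (3,987 − 2,700)/[(2,700+3,987)/2] = 1287/3343.5 ≈ 0.3849.
E_I = %ΔQ/%ΔY ≈ 1.244.
E_I > 1: normal good (luxury).

1.244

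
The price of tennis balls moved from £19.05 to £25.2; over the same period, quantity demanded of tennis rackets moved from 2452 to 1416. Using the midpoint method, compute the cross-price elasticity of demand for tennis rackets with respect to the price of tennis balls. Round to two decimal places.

%ΔQ_x = (1416 − 2452)/[(2452+1416)/2] = -1036/1934 ≈ -0.5357.
%ΔP_y = (25.2 − 19.05)/[(19.05+25.2)/2] ≈ 0.2780.
E_xy = -0.5357/0.2780 ≈ -1.93.
E_xy < 0, so tennis rackets and tennis balls are complements.

-1.93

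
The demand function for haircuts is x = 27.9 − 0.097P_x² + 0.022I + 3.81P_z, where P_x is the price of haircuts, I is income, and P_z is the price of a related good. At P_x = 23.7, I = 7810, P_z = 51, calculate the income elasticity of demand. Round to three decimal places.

x = 27.9 − 0.097(23.7)² + 0.022(7810) + 3.81(51) = 27.9 − 54.4839 + 171.82 + 194.31 = 339.5461.
∂x/∂I = +0.022, so E_I = 0.022·(7810/339.5461) ≈ 0.506.
E_I ∈ (0,1): normal good (necessity).

0.506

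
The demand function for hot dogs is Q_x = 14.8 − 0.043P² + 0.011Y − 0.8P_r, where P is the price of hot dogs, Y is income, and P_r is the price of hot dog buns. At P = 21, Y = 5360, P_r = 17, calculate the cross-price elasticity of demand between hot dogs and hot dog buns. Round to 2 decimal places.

First evaluate Q_x: 14.8 − 0.043(21)² + 0.011(5360) − 0.8(17) = 14.8 − 18.963 + 58.96 − 13.6 = 41.197.
∂Q_x/∂P_r = −0.8, so E_xy = -0.8·(17/41.197) ≈ -0.33.
E_xy < 0: the goods are complements.

-0.33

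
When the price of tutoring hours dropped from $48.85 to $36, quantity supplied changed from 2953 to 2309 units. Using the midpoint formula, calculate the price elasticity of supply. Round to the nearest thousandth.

0.808

%ΔQ = (2309 − 2953)/[(2953 + 2309)/2] = -644/2631 ≈ -0.2448.
%ΔP = (36 − 48.85)/[(48.85 + 36)/2] = -12.85/42.425 ≈ -0.3029.
Arc elasticity E = %ΔQ/%ΔP ≈ -0.2448/-0.3029 ≈ 0.808.
|E| < 1: supply is inelastic over this range.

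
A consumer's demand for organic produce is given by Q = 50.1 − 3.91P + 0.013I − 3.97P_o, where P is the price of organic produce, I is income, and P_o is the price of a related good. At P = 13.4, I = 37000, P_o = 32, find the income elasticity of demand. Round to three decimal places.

1.368

Substituting, Q = 50.1 − 3.91(13.4) + 0.013(37000) − 3.97(32) = 50.1 − 52.394 + 481 − 127.04 = 351.666.
∂Q/∂I = +0.013, so E_I = 0.013·(37000/351.666) ≈ 1.368.
E_I > 1: normal good (luxury).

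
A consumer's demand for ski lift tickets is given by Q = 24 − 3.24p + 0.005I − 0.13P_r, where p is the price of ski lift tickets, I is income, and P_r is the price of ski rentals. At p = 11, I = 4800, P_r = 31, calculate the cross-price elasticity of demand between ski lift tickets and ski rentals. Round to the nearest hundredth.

First evaluate Q: 24 − 3.24(11) + 0.005(4800) − 0.13(31) = 24 − 35.64 + 24 − 4.03 = 8.33.
∂Q/∂P_r = −0.13, so E_xy = -0.13·(31/8.33) ≈ -0.48.
E_xy < 0: the goods are complements.

-0.48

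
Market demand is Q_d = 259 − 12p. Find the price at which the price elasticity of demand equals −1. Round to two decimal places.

10.79

For linear demand Q_d = a − bp, E = −bp/(a − bp). |E| = 1 ⇒ bp = a − bp ⇒ p = a/(2b).
p = 259/(2·12) ≈ 10.79.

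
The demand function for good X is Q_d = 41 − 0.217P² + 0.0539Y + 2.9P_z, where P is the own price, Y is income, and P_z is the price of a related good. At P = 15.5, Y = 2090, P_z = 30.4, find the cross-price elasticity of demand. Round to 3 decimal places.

0.465

Q_d = 41 − 0.217(15.5)² + 0.0539(2090) + 2.9(30.4) = 41 − 52.1343 + 112.651 + 88.16 = 189.6768.
∂Q_d/∂P_z = +2.9, so E_xy = 2.9·(30.4/189.6768) ≈ 0.465.
E_xy > 0: the goods are substitutes.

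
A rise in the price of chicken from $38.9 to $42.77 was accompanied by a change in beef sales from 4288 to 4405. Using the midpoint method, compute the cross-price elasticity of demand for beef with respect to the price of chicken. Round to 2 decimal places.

%ΔQ_x = (4405 − 4288)/[(4288+4405)/2] = 117/4346.5 ≈ 0.0269.
%ΔP_y = (42.77 − 38.9)/[(38.9+42.77)/2] ≈ 0.0948.
E_xy = 0.0269/0.0948 ≈ 0.28.
E_xy > 0, so beef and chicken are substitutes.

0.28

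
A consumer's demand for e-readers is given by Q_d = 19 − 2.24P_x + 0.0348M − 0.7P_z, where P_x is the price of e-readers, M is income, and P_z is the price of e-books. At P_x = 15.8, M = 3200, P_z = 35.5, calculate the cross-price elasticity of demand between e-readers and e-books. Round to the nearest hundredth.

-0.35

At the given point, Q_d = 19 − 2.24(15.8) + 0.0348(3200) − 0.7(35.5) = 19 − 35.392 + 111.36 − 24.85 = 70.118.
∂Q_d/∂P_z = −0.7, so E_xy = -0.7·(35.5/70.118) ≈ -0.35.
E_xy < 0: the goods are complements.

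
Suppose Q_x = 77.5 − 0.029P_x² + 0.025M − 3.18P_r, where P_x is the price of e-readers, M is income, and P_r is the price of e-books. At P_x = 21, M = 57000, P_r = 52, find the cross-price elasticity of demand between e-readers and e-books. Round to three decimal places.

-0.125

Substituting, Q_x = 77.5 − 0.029(21)² + 0.025(57000) − 3.18(52) = 77.5 − 12.789 + 1425 − 165.36 = 1324.351.
∂Q_x/∂P_r = −3.18, so E_xy = -3.18·(52/1324.351) ≈ -0.125.
E_xy < 0: the goods are complements.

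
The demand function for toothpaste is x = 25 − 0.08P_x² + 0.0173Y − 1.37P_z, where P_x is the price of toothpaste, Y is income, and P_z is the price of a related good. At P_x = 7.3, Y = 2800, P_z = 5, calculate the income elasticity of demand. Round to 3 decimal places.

First evaluate x: 25 − 0.08(7.3)² + 0.0173(2800) − 1.37(5) = 25 − 4.2632 + 48.44 − 6.85 = 62.3268.
∂x/∂Y = +0.0173, so E_I = 0.0173·(2800/62.3268) ≈ 0.777.
E_I ∈ (0,1): normal good (necessity).

0.777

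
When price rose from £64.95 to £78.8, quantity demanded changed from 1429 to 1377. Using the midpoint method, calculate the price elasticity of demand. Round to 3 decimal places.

%ΔQ = (1377 − 1429)/[(1429 + 1377)/2] = -52/1403 ≈ -0.0371.
%Δp = (78.8 − 64.95)/[(64.95 + 78.8)/2] = 13.85/71.875 ≈ 0.1927.
Arc elasticity E = %ΔQ/%Δp ≈ -0.0371/0.1927 ≈ -0.192.
|E| < 1: demand is inelastic over this range.

-0.192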